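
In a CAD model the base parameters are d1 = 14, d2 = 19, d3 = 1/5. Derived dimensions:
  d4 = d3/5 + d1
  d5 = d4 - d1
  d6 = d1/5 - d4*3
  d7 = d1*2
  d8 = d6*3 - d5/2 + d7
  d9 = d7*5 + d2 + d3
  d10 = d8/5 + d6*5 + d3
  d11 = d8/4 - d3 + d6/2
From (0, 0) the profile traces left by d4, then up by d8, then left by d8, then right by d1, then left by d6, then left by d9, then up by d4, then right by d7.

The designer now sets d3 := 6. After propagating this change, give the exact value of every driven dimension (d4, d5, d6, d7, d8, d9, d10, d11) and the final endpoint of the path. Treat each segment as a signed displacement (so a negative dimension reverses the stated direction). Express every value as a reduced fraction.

d4 = 76/5
d5 = 6/5
d6 = -214/5
d7 = 28
d8 = -101
d9 = 165
d10 = -1141/5
d11 = -1053/20
endpoint = (28/5, -429/5)

Apply edit: d3 := 6
  d4 = d3/5 + d1 = 76/5
  d5 = d4 - d1 = 6/5
  d6 = d1/5 - d4*3 = -214/5
  d7 = d1*2 = 28
  d8 = d6*3 - d5/2 + d7 = -101
  d9 = d7*5 + d2 + d3 = 165
  d10 = d8/5 + d6*5 + d3 = -1141/5
  d11 = d8/4 - d3 + d6/2 = -1053/20
Walk from origin (0, 0):
  seg 1: left by d4 = 76/5 → (-76/5, 0)
  seg 2: up by d8 = -101 → (-76/5, -101)
  seg 3: left by d8 = -101 → (429/5, -101)
  seg 4: right by d1 = 14 → (499/5, -101)
  seg 5: left by d6 = -214/5 → (713/5, -101)
  seg 6: left by d9 = 165 → (-112/5, -101)
  seg 7: up by d4 = 76/5 → (-112/5, -429/5)
  seg 8: right by d7 = 28 → (28/5, -429/5)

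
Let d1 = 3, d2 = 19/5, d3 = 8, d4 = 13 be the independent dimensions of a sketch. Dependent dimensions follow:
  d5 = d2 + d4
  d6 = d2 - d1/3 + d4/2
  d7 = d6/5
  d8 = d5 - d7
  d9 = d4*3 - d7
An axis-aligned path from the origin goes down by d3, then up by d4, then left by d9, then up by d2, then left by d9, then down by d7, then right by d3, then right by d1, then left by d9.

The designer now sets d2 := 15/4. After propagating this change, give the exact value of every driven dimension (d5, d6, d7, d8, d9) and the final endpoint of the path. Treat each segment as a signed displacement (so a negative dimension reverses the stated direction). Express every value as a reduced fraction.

Apply edit: d2 := 15/4
  d5 = d2 + d4 = 67/4
  d6 = d2 - d1/3 + d4/2 = 37/4
  d7 = d6/5 = 37/20
  d8 = d5 - d7 = 149/10
  d9 = d4*3 - d7 = 743/20
Walk from origin (0, 0):
  seg 1: down by d3 = 8 → (0, -8)
  seg 2: up by d4 = 13 → (0, 5)
  seg 3: left by d9 = 743/20 → (-743/20, 5)
  seg 4: up by d2 = 15/4 → (-743/20, 35/4)
  seg 5: left by d9 = 743/20 → (-743/10, 35/4)
  seg 6: down by d7 = 37/20 → (-743/10, 69/10)
  seg 7: right by d3 = 8 → (-663/10, 69/10)
  seg 8: right by d1 = 3 → (-633/10, 69/10)
  seg 9: left by d9 = 743/20 → (-2009/20, 69/10)

d5 = 67/4
d6 = 37/4
d7 = 37/20
d8 = 149/10
d9 = 743/20
endpoint = (-2009/20, 69/10)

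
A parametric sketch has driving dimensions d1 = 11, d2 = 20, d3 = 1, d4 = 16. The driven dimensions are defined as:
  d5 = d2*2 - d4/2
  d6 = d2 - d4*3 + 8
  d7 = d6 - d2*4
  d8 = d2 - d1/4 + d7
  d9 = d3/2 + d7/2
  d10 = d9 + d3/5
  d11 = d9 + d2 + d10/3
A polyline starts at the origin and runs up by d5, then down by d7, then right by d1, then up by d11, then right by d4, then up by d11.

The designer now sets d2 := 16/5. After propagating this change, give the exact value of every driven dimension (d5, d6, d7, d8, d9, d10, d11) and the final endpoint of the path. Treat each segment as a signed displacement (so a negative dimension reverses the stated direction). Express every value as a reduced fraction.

Apply edit: d2 := 16/5
  d5 = d2*2 - d4/2 = -8/5
  d6 = d2 - d4*3 + 8 = -184/5
  d7 = d6 - d2*4 = -248/5
  d8 = d2 - d1/4 + d7 = -983/20
  d9 = d3/2 + d7/2 = -243/10
  d10 = d9 + d3/5 = -241/10
  d11 = d9 + d2 + d10/3 = -437/15
Walk from origin (0, 0):
  seg 1: up by d5 = -8/5 → (0, -8/5)
  seg 2: down by d7 = -248/5 → (0, 48)
  seg 3: right by d1 = 11 → (11, 48)
  seg 4: up by d11 = -437/15 → (11, 283/15)
  seg 5: right by d4 = 16 → (27, 283/15)
  seg 6: up by d11 = -437/15 → (27, -154/15)

d5 = -8/5
d6 = -184/5
d7 = -248/5
d8 = -983/20
d9 = -243/10
d10 = -241/10
d11 = -437/15
endpoint = (27, -154/15)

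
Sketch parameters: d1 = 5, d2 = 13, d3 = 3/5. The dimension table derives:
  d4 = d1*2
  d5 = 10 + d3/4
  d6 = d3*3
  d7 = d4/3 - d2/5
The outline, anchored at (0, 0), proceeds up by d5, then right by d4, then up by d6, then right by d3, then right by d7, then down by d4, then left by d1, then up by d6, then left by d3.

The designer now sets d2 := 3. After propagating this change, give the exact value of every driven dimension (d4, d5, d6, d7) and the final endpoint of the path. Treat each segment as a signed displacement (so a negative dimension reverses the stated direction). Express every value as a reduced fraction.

Apply edit: d2 := 3
  d4 = d1*2 = 10
  d5 = 10 + d3/4 = 203/20
  d6 = d3*3 = 9/5
  d7 = d4/3 - d2/5 = 41/15
Walk from origin (0, 0):
  seg 1: up by d5 = 203/20 → (0, 203/20)
  seg 2: right by d4 = 10 → (10, 203/20)
  seg 3: up by d6 = 9/5 → (10, 239/20)
  seg 4: right by d3 = 3/5 → (53/5, 239/20)
  seg 5: right by d7 = 41/15 → (40/3, 239/20)
  seg 6: down by d4 = 10 → (40/3, 39/20)
  seg 7: left by d1 = 5 → (25/3, 39/20)
  seg 8: up by d6 = 9/5 → (25/3, 15/4)
  seg 9: left by d3 = 3/5 → (116/15, 15/4)

d4 = 10
d5 = 203/20
d6 = 9/5
d7 = 41/15
endpoint = (116/15, 15/4)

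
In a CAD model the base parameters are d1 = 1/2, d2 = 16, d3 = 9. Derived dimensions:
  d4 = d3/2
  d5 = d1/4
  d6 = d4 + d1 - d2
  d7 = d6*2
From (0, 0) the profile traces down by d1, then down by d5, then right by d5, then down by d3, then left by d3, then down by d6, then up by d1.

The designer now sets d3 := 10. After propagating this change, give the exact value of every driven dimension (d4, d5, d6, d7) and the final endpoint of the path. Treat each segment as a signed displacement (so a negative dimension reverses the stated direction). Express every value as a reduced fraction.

Apply edit: d3 := 10
  d4 = d3/2 = 5
  d5 = d1/4 = 1/8
  d6 = d4 + d1 - d2 = -21/2
  d7 = d6*2 = -21
Walk from origin (0, 0):
  seg 1: down by d1 = 1/2 → (0, -1/2)
  seg 2: down by d5 = 1/8 → (0, -5/8)
  seg 3: right by d5 = 1/8 → (1/8, -5/8)
  seg 4: down by d3 = 10 → (1/8, -85/8)
  seg 5: left by d3 = 10 → (-79/8, -85/8)
  seg 6: down by d6 = -21/2 → (-79/8, -1/8)
  seg 7: up by d1 = 1/2 → (-79/8, 3/8)

d4 = 5
d5 = 1/8
d6 = -21/2
d7 = -21
endpoint = (-79/8, 3/8)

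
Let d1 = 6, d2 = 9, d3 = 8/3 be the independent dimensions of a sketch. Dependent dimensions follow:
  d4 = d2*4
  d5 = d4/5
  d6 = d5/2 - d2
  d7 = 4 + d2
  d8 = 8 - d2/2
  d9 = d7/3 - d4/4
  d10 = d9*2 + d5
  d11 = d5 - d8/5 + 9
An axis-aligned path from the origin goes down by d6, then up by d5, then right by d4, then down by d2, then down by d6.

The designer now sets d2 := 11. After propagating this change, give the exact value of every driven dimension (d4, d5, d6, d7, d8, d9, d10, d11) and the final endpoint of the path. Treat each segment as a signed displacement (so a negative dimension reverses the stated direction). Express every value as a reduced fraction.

Apply edit: d2 := 11
  d4 = d2*4 = 44
  d5 = d4/5 = 44/5
  d6 = d5/2 - d2 = -33/5
  d7 = 4 + d2 = 15
  d8 = 8 - d2/2 = 5/2
  d9 = d7/3 - d4/4 = -6
  d10 = d9*2 + d5 = -16/5
  d11 = d5 - d8/5 + 9 = 173/10
Walk from origin (0, 0):
  seg 1: down by d6 = -33/5 → (0, 33/5)
  seg 2: up by d5 = 44/5 → (0, 77/5)
  seg 3: right by d4 = 44 → (44, 77/5)
  seg 4: down by d2 = 11 → (44, 22/5)
  seg 5: down by d6 = -33/5 → (44, 11)

d4 = 44
d5 = 44/5
d6 = -33/5
d7 = 15
d8 = 5/2
d9 = -6
d10 = -16/5
d11 = 173/10
endpoint = (44, 11)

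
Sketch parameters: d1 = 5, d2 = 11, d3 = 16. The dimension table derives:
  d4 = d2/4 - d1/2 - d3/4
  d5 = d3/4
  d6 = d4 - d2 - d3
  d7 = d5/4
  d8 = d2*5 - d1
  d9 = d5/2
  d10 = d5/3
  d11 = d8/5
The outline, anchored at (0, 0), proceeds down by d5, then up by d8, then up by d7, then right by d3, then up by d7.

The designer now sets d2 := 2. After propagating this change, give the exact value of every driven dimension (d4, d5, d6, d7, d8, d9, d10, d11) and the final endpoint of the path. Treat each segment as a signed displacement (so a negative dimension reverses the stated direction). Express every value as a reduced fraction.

d4 = -6
d5 = 4
d6 = -24
d7 = 1
d8 = 5
d9 = 2
d10 = 4/3
d11 = 1
endpoint = (16, 3)

Apply edit: d2 := 2
  d4 = d2/4 - d1/2 - d3/4 = -6
  d5 = d3/4 = 4
  d6 = d4 - d2 - d3 = -24
  d7 = d5/4 = 1
  d8 = d2*5 - d1 = 5
  d9 = d5/2 = 2
  d10 = d5/3 = 4/3
  d11 = d8/5 = 1
Walk from origin (0, 0):
  seg 1: down by d5 = 4 → (0, -4)
  seg 2: up by d8 = 5 → (0, 1)
  seg 3: up by d7 = 1 → (0, 2)
  seg 4: right by d3 = 16 → (16, 2)
  seg 5: up by d7 = 1 → (16, 3)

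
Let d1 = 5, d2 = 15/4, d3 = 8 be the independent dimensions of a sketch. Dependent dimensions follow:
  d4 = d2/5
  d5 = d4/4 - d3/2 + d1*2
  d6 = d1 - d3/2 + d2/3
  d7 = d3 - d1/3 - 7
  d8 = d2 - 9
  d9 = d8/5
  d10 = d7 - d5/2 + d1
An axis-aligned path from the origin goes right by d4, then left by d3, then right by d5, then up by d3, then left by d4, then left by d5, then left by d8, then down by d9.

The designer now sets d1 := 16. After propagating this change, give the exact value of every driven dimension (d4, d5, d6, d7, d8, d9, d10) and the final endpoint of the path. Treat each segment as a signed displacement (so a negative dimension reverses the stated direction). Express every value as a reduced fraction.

d4 = 3/4
d5 = 451/16
d6 = 53/4
d7 = -13/3
d8 = -21/4
d9 = -21/20
d10 = -233/96
endpoint = (-11/4, 181/20)

Apply edit: d1 := 16
  d4 = d2/5 = 3/4
  d5 = d4/4 - d3/2 + d1*2 = 451/16
  d6 = d1 - d3/2 + d2/3 = 53/4
  d7 = d3 - d1/3 - 7 = -13/3
  d8 = d2 - 9 = -21/4
  d9 = d8/5 = -21/20
  d10 = d7 - d5/2 + d1 = -233/96
Walk from origin (0, 0):
  seg 1: right by d4 = 3/4 → (3/4, 0)
  seg 2: left by d3 = 8 → (-29/4, 0)
  seg 3: right by d5 = 451/16 → (335/16, 0)
  seg 4: up by d3 = 8 → (335/16, 8)
  seg 5: left by d4 = 3/4 → (323/16, 8)
  seg 6: left by d5 = 451/16 → (-8, 8)
  seg 7: left by d8 = -21/4 → (-11/4, 8)
  seg 8: down by d9 = -21/20 → (-11/4, 181/20)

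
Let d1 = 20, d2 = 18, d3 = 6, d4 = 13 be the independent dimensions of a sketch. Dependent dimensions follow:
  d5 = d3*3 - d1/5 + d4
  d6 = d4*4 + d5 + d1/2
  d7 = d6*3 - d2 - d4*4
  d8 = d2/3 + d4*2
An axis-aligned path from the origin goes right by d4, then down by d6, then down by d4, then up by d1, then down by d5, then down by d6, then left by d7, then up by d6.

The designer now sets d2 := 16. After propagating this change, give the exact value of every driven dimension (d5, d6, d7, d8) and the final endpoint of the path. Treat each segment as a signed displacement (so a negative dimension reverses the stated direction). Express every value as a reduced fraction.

d5 = 27
d6 = 89
d7 = 199
d8 = 94/3
endpoint = (-186, -109)

Apply edit: d2 := 16
  d5 = d3*3 - d1/5 + d4 = 27
  d6 = d4*4 + d5 + d1/2 = 89
  d7 = d6*3 - d2 - d4*4 = 199
  d8 = d2/3 + d4*2 = 94/3
Walk from origin (0, 0):
  seg 1: right by d4 = 13 → (13, 0)
  seg 2: down by d6 = 89 → (13, -89)
  seg 3: down by d4 = 13 → (13, -102)
  seg 4: up by d1 = 20 → (13, -82)
  seg 5: down by d5 = 27 → (13, -109)
  seg 6: down by d6 = 89 → (13, -198)
  seg 7: left by d7 = 199 → (-186, -198)
  seg 8: up by d6 = 89 → (-186, -109)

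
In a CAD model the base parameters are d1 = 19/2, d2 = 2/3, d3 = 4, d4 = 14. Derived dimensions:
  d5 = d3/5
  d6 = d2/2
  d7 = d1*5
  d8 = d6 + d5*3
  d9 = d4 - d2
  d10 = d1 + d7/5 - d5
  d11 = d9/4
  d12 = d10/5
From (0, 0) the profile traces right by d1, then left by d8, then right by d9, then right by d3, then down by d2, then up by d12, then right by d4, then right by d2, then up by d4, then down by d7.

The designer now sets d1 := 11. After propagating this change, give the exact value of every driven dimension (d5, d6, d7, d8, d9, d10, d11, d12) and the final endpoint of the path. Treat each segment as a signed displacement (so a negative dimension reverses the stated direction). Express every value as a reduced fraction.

Apply edit: d1 := 11
  d5 = d3/5 = 4/5
  d6 = d2/2 = 1/3
  d7 = d1*5 = 55
  d8 = d6 + d5*3 = 41/15
  d9 = d4 - d2 = 40/3
  d10 = d1 + d7/5 - d5 = 106/5
  d11 = d9/4 = 10/3
  d12 = d10/5 = 106/25
Walk from origin (0, 0):
  seg 1: right by d1 = 11 → (11, 0)
  seg 2: left by d8 = 41/15 → (124/15, 0)
  seg 3: right by d9 = 40/3 → (108/5, 0)
  seg 4: right by d3 = 4 → (128/5, 0)
  seg 5: down by d2 = 2/3 → (128/5, -2/3)
  seg 6: up by d12 = 106/25 → (128/5, 268/75)
  seg 7: right by d4 = 14 → (198/5, 268/75)
  seg 8: right by d2 = 2/3 → (604/15, 268/75)
  seg 9: up by d4 = 14 → (604/15, 1318/75)
  seg 10: down by d7 = 55 → (604/15, -2807/75)

d5 = 4/5
d6 = 1/3
d7 = 55
d8 = 41/15
d9 = 40/3
d10 = 106/5
d11 = 10/3
d12 = 106/25
endpoint = (604/15, -2807/75)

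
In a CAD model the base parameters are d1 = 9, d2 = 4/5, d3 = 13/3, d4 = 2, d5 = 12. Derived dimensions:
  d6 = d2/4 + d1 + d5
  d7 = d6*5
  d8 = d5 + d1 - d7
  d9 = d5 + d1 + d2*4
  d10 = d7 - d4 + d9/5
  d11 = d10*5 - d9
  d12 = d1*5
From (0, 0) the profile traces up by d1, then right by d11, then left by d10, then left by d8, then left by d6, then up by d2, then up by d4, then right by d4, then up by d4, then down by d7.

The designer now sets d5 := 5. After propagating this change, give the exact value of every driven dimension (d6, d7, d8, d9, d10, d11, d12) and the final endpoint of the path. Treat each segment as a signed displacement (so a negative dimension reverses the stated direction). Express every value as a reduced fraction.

d6 = 71/5
d7 = 71
d8 = -57
d9 = 86/5
d10 = 1811/25
d11 = 345
d12 = 45
endpoint = (7934/25, -286/5)

Apply edit: d5 := 5
  d6 = d2/4 + d1 + d5 = 71/5
  d7 = d6*5 = 71
  d8 = d5 + d1 - d7 = -57
  d9 = d5 + d1 + d2*4 = 86/5
  d10 = d7 - d4 + d9/5 = 1811/25
  d11 = d10*5 - d9 = 345
  d12 = d1*5 = 45
Walk from origin (0, 0):
  seg 1: up by d1 = 9 → (0, 9)
  seg 2: right by d11 = 345 → (345, 9)
  seg 3: left by d10 = 1811/25 → (6814/25, 9)
  seg 4: left by d8 = -57 → (8239/25, 9)
  seg 5: left by d6 = 71/5 → (7884/25, 9)
  seg 6: up by d2 = 4/5 → (7884/25, 49/5)
  seg 7: up by d4 = 2 → (7884/25, 59/5)
  seg 8: right by d4 = 2 → (7934/25, 59/5)
  seg 9: up by d4 = 2 → (7934/25, 69/5)
  seg 10: down by d7 = 71 → (7934/25, -286/5)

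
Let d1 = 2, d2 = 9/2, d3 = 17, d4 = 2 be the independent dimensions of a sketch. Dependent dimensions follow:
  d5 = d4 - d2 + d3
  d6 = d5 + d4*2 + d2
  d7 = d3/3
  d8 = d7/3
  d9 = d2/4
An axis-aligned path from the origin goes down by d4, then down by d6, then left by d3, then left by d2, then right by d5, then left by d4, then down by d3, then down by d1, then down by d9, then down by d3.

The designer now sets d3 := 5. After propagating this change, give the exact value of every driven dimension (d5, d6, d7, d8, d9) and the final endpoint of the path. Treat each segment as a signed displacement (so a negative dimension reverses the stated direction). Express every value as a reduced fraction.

Apply edit: d3 := 5
  d5 = d4 - d2 + d3 = 5/2
  d6 = d5 + d4*2 + d2 = 11
  d7 = d3/3 = 5/3
  d8 = d7/3 = 5/9
  d9 = d2/4 = 9/8
Walk from origin (0, 0):
  seg 1: down by d4 = 2 → (0, -2)
  seg 2: down by d6 = 11 → (0, -13)
  seg 3: left by d3 = 5 → (-5, -13)
  seg 4: left by d2 = 9/2 → (-19/2, -13)
  seg 5: right by d5 = 5/2 → (-7, -13)
  seg 6: left by d4 = 2 → (-9, -13)
  seg 7: down by d3 = 5 → (-9, -18)
  seg 8: down by d1 = 2 → (-9, -20)
  seg 9: down by d9 = 9/8 → (-9, -169/8)
  seg 10: down by d3 = 5 → (-9, -209/8)

d5 = 5/2
d6 = 11
d7 = 5/3
d8 = 5/9
d9 = 9/8
endpoint = (-9, -209/8)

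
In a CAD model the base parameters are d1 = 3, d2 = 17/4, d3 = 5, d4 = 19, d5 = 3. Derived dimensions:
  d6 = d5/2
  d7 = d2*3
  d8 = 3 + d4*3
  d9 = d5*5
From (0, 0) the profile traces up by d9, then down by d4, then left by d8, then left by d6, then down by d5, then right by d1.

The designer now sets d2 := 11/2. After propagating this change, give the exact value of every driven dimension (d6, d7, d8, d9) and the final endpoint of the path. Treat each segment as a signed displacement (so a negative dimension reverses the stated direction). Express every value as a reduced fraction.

Apply edit: d2 := 11/2
  d6 = d5/2 = 3/2
  d7 = d2*3 = 33/2
  d8 = 3 + d4*3 = 60
  d9 = d5*5 = 15
Walk from origin (0, 0):
  seg 1: up by d9 = 15 → (0, 15)
  seg 2: down by d4 = 19 → (0, -4)
  seg 3: left by d8 = 60 → (-60, -4)
  seg 4: left by d6 = 3/2 → (-123/2, -4)
  seg 5: down by d5 = 3 → (-123/2, -7)
  seg 6: right by d1 = 3 → (-117/2, -7)

d6 = 3/2
d7 = 33/2
d8 = 60
d9 = 15
endpoint = (-117/2, -7)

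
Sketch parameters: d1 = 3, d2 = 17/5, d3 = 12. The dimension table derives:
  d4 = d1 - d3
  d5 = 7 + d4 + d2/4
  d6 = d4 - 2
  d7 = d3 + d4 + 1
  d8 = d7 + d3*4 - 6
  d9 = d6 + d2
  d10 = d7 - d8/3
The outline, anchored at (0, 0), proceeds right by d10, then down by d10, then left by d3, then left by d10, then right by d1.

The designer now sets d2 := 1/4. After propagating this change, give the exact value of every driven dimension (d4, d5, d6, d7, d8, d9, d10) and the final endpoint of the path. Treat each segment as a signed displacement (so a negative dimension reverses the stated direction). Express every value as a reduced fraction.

d4 = -9
d5 = -31/16
d6 = -11
d7 = 4
d8 = 46
d9 = -43/4
d10 = -34/3
endpoint = (-9, 34/3)

Apply edit: d2 := 1/4
  d4 = d1 - d3 = -9
  d5 = 7 + d4 + d2/4 = -31/16
  d6 = d4 - 2 = -11
  d7 = d3 + d4 + 1 = 4
  d8 = d7 + d3*4 - 6 = 46
  d9 = d6 + d2 = -43/4
  d10 = d7 - d8/3 = -34/3
Walk from origin (0, 0):
  seg 1: right by d10 = -34/3 → (-34/3, 0)
  seg 2: down by d10 = -34/3 → (-34/3, 34/3)
  seg 3: left by d3 = 12 → (-70/3, 34/3)
  seg 4: left by d10 = -34/3 → (-12, 34/3)
  seg 5: right by d1 = 3 → (-9, 34/3)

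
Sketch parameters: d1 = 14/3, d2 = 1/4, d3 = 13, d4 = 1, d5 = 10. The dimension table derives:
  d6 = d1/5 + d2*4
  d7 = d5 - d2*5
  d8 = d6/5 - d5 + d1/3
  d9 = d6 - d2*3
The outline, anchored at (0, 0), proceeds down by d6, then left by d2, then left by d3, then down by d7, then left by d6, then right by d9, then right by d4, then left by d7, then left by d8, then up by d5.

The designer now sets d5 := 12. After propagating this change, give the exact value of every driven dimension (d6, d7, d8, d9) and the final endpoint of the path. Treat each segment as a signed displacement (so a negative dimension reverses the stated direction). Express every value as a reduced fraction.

Apply edit: d5 := 12
  d6 = d1/5 + d2*4 = 29/15
  d7 = d5 - d2*5 = 43/4
  d8 = d6/5 - d5 + d1/3 = -2263/225
  d9 = d6 - d2*3 = 71/60
Walk from origin (0, 0):
  seg 1: down by d6 = 29/15 → (0, -29/15)
  seg 2: left by d2 = 1/4 → (-1/4, -29/15)
  seg 3: left by d3 = 13 → (-53/4, -29/15)
  seg 4: down by d7 = 43/4 → (-53/4, -761/60)
  seg 5: left by d6 = 29/15 → (-911/60, -761/60)
  seg 6: right by d9 = 71/60 → (-14, -761/60)
  seg 7: right by d4 = 1 → (-13, -761/60)
  seg 8: left by d7 = 43/4 → (-95/4, -761/60)
  seg 9: left by d8 = -2263/225 → (-12323/900, -761/60)
  seg 10: up by d5 = 12 → (-12323/900, -41/60)

d6 = 29/15
d7 = 43/4
d8 = -2263/225
d9 = 71/60
endpoint = (-12323/900, -41/60)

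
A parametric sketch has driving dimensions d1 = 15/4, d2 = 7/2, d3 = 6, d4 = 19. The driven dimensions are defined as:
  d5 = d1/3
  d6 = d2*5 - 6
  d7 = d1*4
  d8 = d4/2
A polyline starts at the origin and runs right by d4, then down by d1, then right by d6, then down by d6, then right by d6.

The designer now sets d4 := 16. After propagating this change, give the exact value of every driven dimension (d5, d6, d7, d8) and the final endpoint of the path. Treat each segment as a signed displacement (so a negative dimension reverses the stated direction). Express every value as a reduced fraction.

Apply edit: d4 := 16
  d5 = d1/3 = 5/4
  d6 = d2*5 - 6 = 23/2
  d7 = d1*4 = 15
  d8 = d4/2 = 8
Walk from origin (0, 0):
  seg 1: right by d4 = 16 → (16, 0)
  seg 2: down by d1 = 15/4 → (16, -15/4)
  seg 3: right by d6 = 23/2 → (55/2, -15/4)
  seg 4: down by d6 = 23/2 → (55/2, -61/4)
  seg 5: right by d6 = 23/2 → (39, -61/4)

d5 = 5/4
d6 = 23/2
d7 = 15
d8 = 8
endpoint = (39, -61/4)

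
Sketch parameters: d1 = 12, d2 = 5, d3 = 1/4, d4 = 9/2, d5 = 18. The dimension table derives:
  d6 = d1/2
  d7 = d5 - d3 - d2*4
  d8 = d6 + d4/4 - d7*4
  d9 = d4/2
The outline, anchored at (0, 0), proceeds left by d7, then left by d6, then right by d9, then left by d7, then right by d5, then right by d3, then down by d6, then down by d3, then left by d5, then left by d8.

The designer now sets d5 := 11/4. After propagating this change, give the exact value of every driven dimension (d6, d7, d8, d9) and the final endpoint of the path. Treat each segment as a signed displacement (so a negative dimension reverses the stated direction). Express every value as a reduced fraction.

Apply edit: d5 := 11/4
  d6 = d1/2 = 6
  d7 = d5 - d3 - d2*4 = -35/2
  d8 = d6 + d4/4 - d7*4 = 617/8
  d9 = d4/2 = 9/4
Walk from origin (0, 0):
  seg 1: left by d7 = -35/2 → (35/2, 0)
  seg 2: left by d6 = 6 → (23/2, 0)
  seg 3: right by d9 = 9/4 → (55/4, 0)
  seg 4: left by d7 = -35/2 → (125/4, 0)
  seg 5: right by d5 = 11/4 → (34, 0)
  seg 6: right by d3 = 1/4 → (137/4, 0)
  seg 7: down by d6 = 6 → (137/4, -6)
  seg 8: down by d3 = 1/4 → (137/4, -25/4)
  seg 9: left by d5 = 11/4 → (63/2, -25/4)
  seg 10: left by d8 = 617/8 → (-365/8, -25/4)

d6 = 6
d7 = -35/2
d8 = 617/8
d9 = 9/4
endpoint = (-365/8, -25/4)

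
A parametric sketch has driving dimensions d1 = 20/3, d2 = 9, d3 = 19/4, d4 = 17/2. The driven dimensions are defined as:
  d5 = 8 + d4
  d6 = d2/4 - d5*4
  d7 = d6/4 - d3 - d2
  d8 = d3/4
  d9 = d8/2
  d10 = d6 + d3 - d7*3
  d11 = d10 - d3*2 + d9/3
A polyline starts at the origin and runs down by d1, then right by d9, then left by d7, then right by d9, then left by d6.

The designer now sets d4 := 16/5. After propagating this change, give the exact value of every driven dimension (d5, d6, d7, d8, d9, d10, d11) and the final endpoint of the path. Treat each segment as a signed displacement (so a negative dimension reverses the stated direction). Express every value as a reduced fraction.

Apply edit: d4 := 16/5
  d5 = 8 + d4 = 56/5
  d6 = d2/4 - d5*4 = -851/20
  d7 = d6/4 - d3 - d2 = -1951/80
  d8 = d3/4 = 19/16
  d9 = d8/2 = 19/32
  d10 = d6 + d3 - d7*3 = 2829/80
  d11 = d10 - d3*2 + d9/3 = 12509/480
Walk from origin (0, 0):
  seg 1: down by d1 = 20/3 → (0, -20/3)
  seg 2: right by d9 = 19/32 → (19/32, -20/3)
  seg 3: left by d7 = -1951/80 → (3997/160, -20/3)
  seg 4: right by d9 = 19/32 → (1023/40, -20/3)
  seg 5: left by d6 = -851/20 → (545/8, -20/3)

d5 = 56/5
d6 = -851/20
d7 = -1951/80
d8 = 19/16
d9 = 19/32
d10 = 2829/80
d11 = 12509/480
endpoint = (545/8, -20/3)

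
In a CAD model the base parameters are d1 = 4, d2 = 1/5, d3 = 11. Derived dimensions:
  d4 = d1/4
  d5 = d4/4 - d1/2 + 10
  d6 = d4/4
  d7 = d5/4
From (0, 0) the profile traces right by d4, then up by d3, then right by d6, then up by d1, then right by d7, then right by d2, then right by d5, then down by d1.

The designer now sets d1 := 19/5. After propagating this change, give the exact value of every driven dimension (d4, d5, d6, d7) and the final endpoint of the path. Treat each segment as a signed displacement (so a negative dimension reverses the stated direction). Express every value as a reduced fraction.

d4 = 19/20
d5 = 667/80
d6 = 19/80
d7 = 667/320
endpoint = (3779/320, 11)

Apply edit: d1 := 19/5
  d4 = d1/4 = 19/20
  d5 = d4/4 - d1/2 + 10 = 667/80
  d6 = d4/4 = 19/80
  d7 = d5/4 = 667/320
Walk from origin (0, 0):
  seg 1: right by d4 = 19/20 → (19/20, 0)
  seg 2: up by d3 = 11 → (19/20, 11)
  seg 3: right by d6 = 19/80 → (19/16, 11)
  seg 4: up by d1 = 19/5 → (19/16, 74/5)
  seg 5: right by d7 = 667/320 → (1047/320, 74/5)
  seg 6: right by d2 = 1/5 → (1111/320, 74/5)
  seg 7: right by d5 = 667/80 → (3779/320, 74/5)
  seg 8: down by d1 = 19/5 → (3779/320, 11)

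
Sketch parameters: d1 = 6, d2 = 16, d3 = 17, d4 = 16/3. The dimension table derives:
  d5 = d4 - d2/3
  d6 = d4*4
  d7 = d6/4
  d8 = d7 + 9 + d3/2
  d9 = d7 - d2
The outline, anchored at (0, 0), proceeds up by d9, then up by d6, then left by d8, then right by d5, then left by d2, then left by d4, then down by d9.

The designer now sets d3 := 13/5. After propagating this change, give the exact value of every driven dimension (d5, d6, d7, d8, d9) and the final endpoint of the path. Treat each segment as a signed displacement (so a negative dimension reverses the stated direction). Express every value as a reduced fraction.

d5 = 0
d6 = 64/3
d7 = 16/3
d8 = 469/30
d9 = -32/3
endpoint = (-1109/30, 64/3)

Apply edit: d3 := 13/5
  d5 = d4 - d2/3 = 0
  d6 = d4*4 = 64/3
  d7 = d6/4 = 16/3
  d8 = d7 + 9 + d3/2 = 469/30
  d9 = d7 - d2 = -32/3
Walk from origin (0, 0):
  seg 1: up by d9 = -32/3 → (0, -32/3)
  seg 2: up by d6 = 64/3 → (0, 32/3)
  seg 3: left by d8 = 469/30 → (-469/30, 32/3)
  seg 4: right by d5 = 0 → (-469/30, 32/3)
  seg 5: left by d2 = 16 → (-949/30, 32/3)
  seg 6: left by d4 = 16/3 → (-1109/30, 32/3)
  seg 7: down by d9 = -32/3 → (-1109/30, 64/3)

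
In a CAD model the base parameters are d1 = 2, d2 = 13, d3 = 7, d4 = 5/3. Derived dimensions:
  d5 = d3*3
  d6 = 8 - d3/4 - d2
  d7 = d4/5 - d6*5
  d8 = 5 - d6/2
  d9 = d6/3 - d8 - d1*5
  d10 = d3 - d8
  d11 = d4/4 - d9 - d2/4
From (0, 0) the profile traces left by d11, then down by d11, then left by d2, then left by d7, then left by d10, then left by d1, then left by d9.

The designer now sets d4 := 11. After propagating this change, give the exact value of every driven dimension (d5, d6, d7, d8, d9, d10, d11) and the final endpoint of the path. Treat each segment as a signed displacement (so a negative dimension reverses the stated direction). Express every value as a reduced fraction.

d5 = 21
d6 = -27/4
d7 = 719/20
d8 = 67/8
d9 = -165/8
d10 = -11/8
d11 = 161/8
endpoint = (-1963/40, -161/8)

Apply edit: d4 := 11
  d5 = d3*3 = 21
  d6 = 8 - d3/4 - d2 = -27/4
  d7 = d4/5 - d6*5 = 719/20
  d8 = 5 - d6/2 = 67/8
  d9 = d6/3 - d8 - d1*5 = -165/8
  d10 = d3 - d8 = -11/8
  d11 = d4/4 - d9 - d2/4 = 161/8
Walk from origin (0, 0):
  seg 1: left by d11 = 161/8 → (-161/8, 0)
  seg 2: down by d11 = 161/8 → (-161/8, -161/8)
  seg 3: left by d2 = 13 → (-265/8, -161/8)
  seg 4: left by d7 = 719/20 → (-2763/40, -161/8)
  seg 5: left by d10 = -11/8 → (-677/10, -161/8)
  seg 6: left by d1 = 2 → (-697/10, -161/8)
  seg 7: left by d9 = -165/8 → (-1963/40, -161/8)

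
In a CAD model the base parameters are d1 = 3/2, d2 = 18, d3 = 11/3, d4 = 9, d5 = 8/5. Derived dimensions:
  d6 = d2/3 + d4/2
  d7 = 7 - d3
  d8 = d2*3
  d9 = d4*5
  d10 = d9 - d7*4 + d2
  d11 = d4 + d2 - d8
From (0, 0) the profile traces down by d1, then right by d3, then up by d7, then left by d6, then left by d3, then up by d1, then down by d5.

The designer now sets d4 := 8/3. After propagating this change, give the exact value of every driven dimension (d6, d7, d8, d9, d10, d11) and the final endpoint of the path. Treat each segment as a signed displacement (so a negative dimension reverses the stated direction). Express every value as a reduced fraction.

Apply edit: d4 := 8/3
  d6 = d2/3 + d4/2 = 22/3
  d7 = 7 - d3 = 10/3
  d8 = d2*3 = 54
  d9 = d4*5 = 40/3
  d10 = d9 - d7*4 + d2 = 18
  d11 = d4 + d2 - d8 = -100/3
Walk from origin (0, 0):
  seg 1: down by d1 = 3/2 → (0, -3/2)
  seg 2: right by d3 = 11/3 → (11/3, -3/2)
  seg 3: up by d7 = 10/3 → (11/3, 11/6)
  seg 4: left by d6 = 22/3 → (-11/3, 11/6)
  seg 5: left by d3 = 11/3 → (-22/3, 11/6)
  seg 6: up by d1 = 3/2 → (-22/3, 10/3)
  seg 7: down by d5 = 8/5 → (-22/3, 26/15)

d6 = 22/3
d7 = 10/3
d8 = 54
d9 = 40/3
d10 = 18
d11 = -100/3
endpoint = (-22/3, 26/15)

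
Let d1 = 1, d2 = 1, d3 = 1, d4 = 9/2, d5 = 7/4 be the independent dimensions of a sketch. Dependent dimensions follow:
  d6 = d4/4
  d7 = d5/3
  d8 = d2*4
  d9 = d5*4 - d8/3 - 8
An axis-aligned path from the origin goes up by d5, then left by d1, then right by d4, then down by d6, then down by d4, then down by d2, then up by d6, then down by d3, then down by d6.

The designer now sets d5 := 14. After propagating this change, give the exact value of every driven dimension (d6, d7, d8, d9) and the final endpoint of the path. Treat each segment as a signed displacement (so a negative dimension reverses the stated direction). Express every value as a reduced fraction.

d6 = 9/8
d7 = 14/3
d8 = 4
d9 = 140/3
endpoint = (7/2, 51/8)

Apply edit: d5 := 14
  d6 = d4/4 = 9/8
  d7 = d5/3 = 14/3
  d8 = d2*4 = 4
  d9 = d5*4 - d8/3 - 8 = 140/3
Walk from origin (0, 0):
  seg 1: up by d5 = 14 → (0, 14)
  seg 2: left by d1 = 1 → (-1, 14)
  seg 3: right by d4 = 9/2 → (7/2, 14)
  seg 4: down by d6 = 9/8 → (7/2, 103/8)
  seg 5: down by d4 = 9/2 → (7/2, 67/8)
  seg 6: down by d2 = 1 → (7/2, 59/8)
  seg 7: up by d6 = 9/8 → (7/2, 17/2)
  seg 8: down by d3 = 1 → (7/2, 15/2)
  seg 9: down by d6 = 9/8 → (7/2, 51/8)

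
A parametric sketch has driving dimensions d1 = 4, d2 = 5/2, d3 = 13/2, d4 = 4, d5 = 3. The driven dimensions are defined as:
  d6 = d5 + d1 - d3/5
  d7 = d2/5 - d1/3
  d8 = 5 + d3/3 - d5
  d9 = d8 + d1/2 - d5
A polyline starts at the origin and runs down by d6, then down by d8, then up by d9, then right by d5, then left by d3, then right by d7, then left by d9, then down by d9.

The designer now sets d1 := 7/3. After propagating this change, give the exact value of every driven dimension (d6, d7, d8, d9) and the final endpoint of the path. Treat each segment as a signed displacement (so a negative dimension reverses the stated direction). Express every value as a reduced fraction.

Apply edit: d1 := 7/3
  d6 = d5 + d1 - d3/5 = 121/30
  d7 = d2/5 - d1/3 = -5/18
  d8 = 5 + d3/3 - d5 = 25/6
  d9 = d8 + d1/2 - d5 = 7/3
Walk from origin (0, 0):
  seg 1: down by d6 = 121/30 → (0, -121/30)
  seg 2: down by d8 = 25/6 → (0, -41/5)
  seg 3: up by d9 = 7/3 → (0, -88/15)
  seg 4: right by d5 = 3 → (3, -88/15)
  seg 5: left by d3 = 13/2 → (-7/2, -88/15)
  seg 6: right by d7 = -5/18 → (-34/9, -88/15)
  seg 7: left by d9 = 7/3 → (-55/9, -88/15)
  seg 8: down by d9 = 7/3 → (-55/9, -41/5)

d6 = 121/30
d7 = -5/18
d8 = 25/6
d9 = 7/3
endpoint = (-55/9, -41/5)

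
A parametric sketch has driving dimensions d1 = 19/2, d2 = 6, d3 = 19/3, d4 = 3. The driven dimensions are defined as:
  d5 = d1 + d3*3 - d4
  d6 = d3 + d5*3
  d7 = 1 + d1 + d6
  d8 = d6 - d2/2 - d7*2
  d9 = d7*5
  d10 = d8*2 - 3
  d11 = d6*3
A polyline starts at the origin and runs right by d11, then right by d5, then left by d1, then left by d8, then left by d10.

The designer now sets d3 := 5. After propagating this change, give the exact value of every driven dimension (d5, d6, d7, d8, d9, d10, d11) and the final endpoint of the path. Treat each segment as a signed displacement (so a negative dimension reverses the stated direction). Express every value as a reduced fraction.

d5 = 43/2
d6 = 139/2
d7 = 80
d8 = -187/2
d9 = 400
d10 = -190
d11 = 417/2
endpoint = (504, 0)

Apply edit: d3 := 5
  d5 = d1 + d3*3 - d4 = 43/2
  d6 = d3 + d5*3 = 139/2
  d7 = 1 + d1 + d6 = 80
  d8 = d6 - d2/2 - d7*2 = -187/2
  d9 = d7*5 = 400
  d10 = d8*2 - 3 = -190
  d11 = d6*3 = 417/2
Walk from origin (0, 0):
  seg 1: right by d11 = 417/2 → (417/2, 0)
  seg 2: right by d5 = 43/2 → (230, 0)
  seg 3: left by d1 = 19/2 → (441/2, 0)
  seg 4: left by d8 = -187/2 → (314, 0)
  seg 5: left by d10 = -190 → (504, 0)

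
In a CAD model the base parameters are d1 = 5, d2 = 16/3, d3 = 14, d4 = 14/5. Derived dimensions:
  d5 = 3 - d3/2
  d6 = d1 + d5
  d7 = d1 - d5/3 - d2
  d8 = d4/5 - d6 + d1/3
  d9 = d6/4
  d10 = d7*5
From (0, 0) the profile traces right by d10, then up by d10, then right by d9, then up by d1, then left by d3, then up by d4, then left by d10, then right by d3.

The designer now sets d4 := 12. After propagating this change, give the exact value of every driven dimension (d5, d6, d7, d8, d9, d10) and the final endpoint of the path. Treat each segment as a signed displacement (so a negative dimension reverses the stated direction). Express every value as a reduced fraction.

Apply edit: d4 := 12
  d5 = 3 - d3/2 = -4
  d6 = d1 + d5 = 1
  d7 = d1 - d5/3 - d2 = 1
  d8 = d4/5 - d6 + d1/3 = 46/15
  d9 = d6/4 = 1/4
  d10 = d7*5 = 5
Walk from origin (0, 0):
  seg 1: right by d10 = 5 → (5, 0)
  seg 2: up by d10 = 5 → (5, 5)
  seg 3: right by d9 = 1/4 → (21/4, 5)
  seg 4: up by d1 = 5 → (21/4, 10)
  seg 5: left by d3 = 14 → (-35/4, 10)
  seg 6: up by d4 = 12 → (-35/4, 22)
  seg 7: left by d10 = 5 → (-55/4, 22)
  seg 8: right by d3 = 14 → (1/4, 22)

d5 = -4
d6 = 1
d7 = 1
d8 = 46/15
d9 = 1/4
d10 = 5
endpoint = (1/4, 22)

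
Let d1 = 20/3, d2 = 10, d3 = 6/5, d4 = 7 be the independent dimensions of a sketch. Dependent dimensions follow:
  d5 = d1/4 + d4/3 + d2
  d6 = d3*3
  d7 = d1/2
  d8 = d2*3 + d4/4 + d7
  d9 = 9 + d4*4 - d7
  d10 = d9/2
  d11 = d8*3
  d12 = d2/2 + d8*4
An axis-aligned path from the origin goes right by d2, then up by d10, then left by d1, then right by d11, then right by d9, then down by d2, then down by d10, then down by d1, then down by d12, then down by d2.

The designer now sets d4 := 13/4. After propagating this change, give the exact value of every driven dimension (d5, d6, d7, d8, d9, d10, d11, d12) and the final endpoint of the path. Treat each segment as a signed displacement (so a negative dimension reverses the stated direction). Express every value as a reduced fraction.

Apply edit: d4 := 13/4
  d5 = d1/4 + d4/3 + d2 = 51/4
  d6 = d3*3 = 18/5
  d7 = d1/2 = 10/3
  d8 = d2*3 + d4/4 + d7 = 1639/48
  d9 = 9 + d4*4 - d7 = 56/3
  d10 = d9/2 = 28/3
  d11 = d8*3 = 1639/16
  d12 = d2/2 + d8*4 = 1699/12
Walk from origin (0, 0):
  seg 1: right by d2 = 10 → (10, 0)
  seg 2: up by d10 = 28/3 → (10, 28/3)
  seg 3: left by d1 = 20/3 → (10/3, 28/3)
  seg 4: right by d11 = 1639/16 → (5077/48, 28/3)
  seg 5: right by d9 = 56/3 → (1991/16, 28/3)
  seg 6: down by d2 = 10 → (1991/16, -2/3)
  seg 7: down by d10 = 28/3 → (1991/16, -10)
  seg 8: down by d1 = 20/3 → (1991/16, -50/3)
  seg 9: down by d12 = 1699/12 → (1991/16, -633/4)
  seg 10: down by d2 = 10 → (1991/16, -673/4)

d5 = 51/4
d6 = 18/5
d7 = 10/3
d8 = 1639/48
d9 = 56/3
d10 = 28/3
d11 = 1639/16
d12 = 1699/12
endpoint = (1991/16, -673/4)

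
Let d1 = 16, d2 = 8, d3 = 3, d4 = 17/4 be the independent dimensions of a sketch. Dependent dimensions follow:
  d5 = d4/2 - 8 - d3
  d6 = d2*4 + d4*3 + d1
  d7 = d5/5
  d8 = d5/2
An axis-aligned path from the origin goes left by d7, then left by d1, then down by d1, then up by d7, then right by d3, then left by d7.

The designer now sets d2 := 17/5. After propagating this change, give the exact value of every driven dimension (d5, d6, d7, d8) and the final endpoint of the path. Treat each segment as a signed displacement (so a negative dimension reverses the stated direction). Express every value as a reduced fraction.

Apply edit: d2 := 17/5
  d5 = d4/2 - 8 - d3 = -71/8
  d6 = d2*4 + d4*3 + d1 = 847/20
  d7 = d5/5 = -71/40
  d8 = d5/2 = -71/16
Walk from origin (0, 0):
  seg 1: left by d7 = -71/40 → (71/40, 0)
  seg 2: left by d1 = 16 → (-569/40, 0)
  seg 3: down by d1 = 16 → (-569/40, -16)
  seg 4: up by d7 = -71/40 → (-569/40, -711/40)
  seg 5: right by d3 = 3 → (-449/40, -711/40)
  seg 6: left by d7 = -71/40 → (-189/20, -711/40)

d5 = -71/8
d6 = 847/20
d7 = -71/40
d8 = -71/16
endpoint = (-189/20, -711/40)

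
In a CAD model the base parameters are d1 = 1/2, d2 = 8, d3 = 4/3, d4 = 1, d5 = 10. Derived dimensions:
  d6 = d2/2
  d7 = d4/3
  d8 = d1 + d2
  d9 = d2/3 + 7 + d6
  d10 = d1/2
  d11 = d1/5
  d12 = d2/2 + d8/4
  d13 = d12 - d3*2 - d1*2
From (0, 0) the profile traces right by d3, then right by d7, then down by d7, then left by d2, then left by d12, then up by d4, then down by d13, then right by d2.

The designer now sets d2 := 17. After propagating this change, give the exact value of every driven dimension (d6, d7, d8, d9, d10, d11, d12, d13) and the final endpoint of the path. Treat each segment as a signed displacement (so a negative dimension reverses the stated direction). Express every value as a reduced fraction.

d6 = 17/2
d7 = 1/3
d8 = 35/2
d9 = 127/6
d10 = 1/4
d11 = 1/10
d12 = 103/8
d13 = 221/24
endpoint = (-269/24, -205/24)

Apply edit: d2 := 17
  d6 = d2/2 = 17/2
  d7 = d4/3 = 1/3
  d8 = d1 + d2 = 35/2
  d9 = d2/3 + 7 + d6 = 127/6
  d10 = d1/2 = 1/4
  d11 = d1/5 = 1/10
  d12 = d2/2 + d8/4 = 103/8
  d13 = d12 - d3*2 - d1*2 = 221/24
Walk from origin (0, 0):
  seg 1: right by d3 = 4/3 → (4/3, 0)
  seg 2: right by d7 = 1/3 → (5/3, 0)
  seg 3: down by d7 = 1/3 → (5/3, -1/3)
  seg 4: left by d2 = 17 → (-46/3, -1/3)
  seg 5: left by d12 = 103/8 → (-677/24, -1/3)
  seg 6: up by d4 = 1 → (-677/24, 2/3)
  seg 7: down by d13 = 221/24 → (-677/24, -205/24)
  seg 8: right by d2 = 17 → (-269/24, -205/24)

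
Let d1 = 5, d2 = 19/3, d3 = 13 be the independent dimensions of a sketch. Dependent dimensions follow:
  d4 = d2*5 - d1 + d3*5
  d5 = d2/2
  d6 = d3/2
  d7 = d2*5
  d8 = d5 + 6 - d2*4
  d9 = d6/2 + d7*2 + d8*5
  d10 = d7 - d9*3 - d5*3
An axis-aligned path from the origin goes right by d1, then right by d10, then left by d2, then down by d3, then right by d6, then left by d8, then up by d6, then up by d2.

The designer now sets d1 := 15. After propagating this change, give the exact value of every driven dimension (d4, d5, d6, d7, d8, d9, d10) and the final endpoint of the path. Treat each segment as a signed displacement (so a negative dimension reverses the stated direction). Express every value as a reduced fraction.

Apply edit: d1 := 15
  d4 = d2*5 - d1 + d3*5 = 245/3
  d5 = d2/2 = 19/6
  d6 = d3/2 = 13/2
  d7 = d2*5 = 95/3
  d8 = d5 + 6 - d2*4 = -97/6
  d9 = d6/2 + d7*2 + d8*5 = -57/4
  d10 = d7 - d9*3 - d5*3 = 779/12
Walk from origin (0, 0):
  seg 1: right by d1 = 15 → (15, 0)
  seg 2: right by d10 = 779/12 → (959/12, 0)
  seg 3: left by d2 = 19/3 → (883/12, 0)
  seg 4: down by d3 = 13 → (883/12, -13)
  seg 5: right by d6 = 13/2 → (961/12, -13)
  seg 6: left by d8 = -97/6 → (385/4, -13)
  seg 7: up by d6 = 13/2 → (385/4, -13/2)
  seg 8: up by d2 = 19/3 → (385/4, -1/6)

d4 = 245/3
d5 = 19/6
d6 = 13/2
d7 = 95/3
d8 = -97/6
d9 = -57/4
d10 = 779/12
endpoint = (385/4, -1/6)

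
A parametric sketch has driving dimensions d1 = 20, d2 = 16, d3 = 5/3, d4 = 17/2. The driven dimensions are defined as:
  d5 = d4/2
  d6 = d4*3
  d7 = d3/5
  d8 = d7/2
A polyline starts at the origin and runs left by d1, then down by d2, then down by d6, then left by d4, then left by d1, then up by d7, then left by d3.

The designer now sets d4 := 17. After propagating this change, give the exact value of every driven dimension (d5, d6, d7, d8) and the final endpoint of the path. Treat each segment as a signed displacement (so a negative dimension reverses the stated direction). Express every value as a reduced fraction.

d5 = 17/2
d6 = 51
d7 = 1/3
d8 = 1/6
endpoint = (-176/3, -200/3)

Apply edit: d4 := 17
  d5 = d4/2 = 17/2
  d6 = d4*3 = 51
  d7 = d3/5 = 1/3
  d8 = d7/2 = 1/6
Walk from origin (0, 0):
  seg 1: left by d1 = 20 → (-20, 0)
  seg 2: down by d2 = 16 → (-20, -16)
  seg 3: down by d6 = 51 → (-20, -67)
  seg 4: left by d4 = 17 → (-37, -67)
  seg 5: left by d1 = 20 → (-57, -67)
  seg 6: up by d7 = 1/3 → (-57, -200/3)
  seg 7: left by d3 = 5/3 → (-176/3, -200/3)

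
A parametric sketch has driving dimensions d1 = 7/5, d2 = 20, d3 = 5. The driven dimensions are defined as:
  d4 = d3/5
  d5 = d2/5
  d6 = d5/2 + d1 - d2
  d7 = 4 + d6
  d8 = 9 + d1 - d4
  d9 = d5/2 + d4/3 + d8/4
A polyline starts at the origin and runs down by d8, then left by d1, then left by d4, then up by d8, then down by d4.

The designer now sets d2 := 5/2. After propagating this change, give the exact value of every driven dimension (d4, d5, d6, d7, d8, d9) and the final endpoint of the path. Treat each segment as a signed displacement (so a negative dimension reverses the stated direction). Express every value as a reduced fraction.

Apply edit: d2 := 5/2
  d4 = d3/5 = 1
  d5 = d2/5 = 1/2
  d6 = d5/2 + d1 - d2 = -17/20
  d7 = 4 + d6 = 63/20
  d8 = 9 + d1 - d4 = 47/5
  d9 = d5/2 + d4/3 + d8/4 = 44/15
Walk from origin (0, 0):
  seg 1: down by d8 = 47/5 → (0, -47/5)
  seg 2: left by d1 = 7/5 → (-7/5, -47/5)
  seg 3: left by d4 = 1 → (-12/5, -47/5)
  seg 4: up by d8 = 47/5 → (-12/5, 0)
  seg 5: down by d4 = 1 → (-12/5, -1)

d4 = 1
d5 = 1/2
d6 = -17/20
d7 = 63/20
d8 = 47/5
d9 = 44/15
endpoint = (-12/5, -1)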